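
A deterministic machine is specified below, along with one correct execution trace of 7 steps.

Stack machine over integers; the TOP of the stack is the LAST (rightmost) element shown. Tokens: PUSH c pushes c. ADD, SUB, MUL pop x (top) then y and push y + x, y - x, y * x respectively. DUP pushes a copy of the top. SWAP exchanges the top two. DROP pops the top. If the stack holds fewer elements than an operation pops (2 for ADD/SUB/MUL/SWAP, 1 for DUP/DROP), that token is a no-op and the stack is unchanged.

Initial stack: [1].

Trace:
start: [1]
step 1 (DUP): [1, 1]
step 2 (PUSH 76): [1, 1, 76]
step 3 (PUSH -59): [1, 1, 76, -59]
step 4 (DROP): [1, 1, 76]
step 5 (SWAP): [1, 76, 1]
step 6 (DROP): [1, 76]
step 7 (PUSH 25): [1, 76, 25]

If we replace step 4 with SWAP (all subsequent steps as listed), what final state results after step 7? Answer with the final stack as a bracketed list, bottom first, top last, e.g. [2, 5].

[1, 1, 76, 25]

(re-executing from step 4 with the substitution; state before step 4: [1, 1, 76, -59])
step 4 (SWAP): [1, 1, -59, 76]
step 5 (SWAP): [1, 1, 76, -59]
step 6 (DROP): [1, 1, 76]
step 7 (PUSH 25): [1, 1, 76, 25]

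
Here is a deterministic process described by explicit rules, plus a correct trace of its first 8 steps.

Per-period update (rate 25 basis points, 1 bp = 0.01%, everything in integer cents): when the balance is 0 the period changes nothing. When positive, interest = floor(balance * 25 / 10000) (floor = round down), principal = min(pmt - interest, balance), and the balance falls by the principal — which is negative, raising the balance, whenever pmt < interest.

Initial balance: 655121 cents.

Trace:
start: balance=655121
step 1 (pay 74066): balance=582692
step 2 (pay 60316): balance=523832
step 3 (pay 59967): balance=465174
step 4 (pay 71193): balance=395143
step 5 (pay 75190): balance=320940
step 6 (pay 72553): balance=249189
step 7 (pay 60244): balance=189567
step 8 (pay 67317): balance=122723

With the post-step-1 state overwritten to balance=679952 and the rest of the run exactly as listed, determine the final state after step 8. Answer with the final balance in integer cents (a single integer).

state after step 1 := balance=679952
step 2 (pay 60316): balance=621335
step 3 (pay 59967): balance=562921
step 4 (pay 71193): balance=493135
step 5 (pay 75190): balance=419177
step 6 (pay 72553): balance=347671
step 7 (pay 60244): balance=288296
step 8 (pay 67317): balance=221699

221699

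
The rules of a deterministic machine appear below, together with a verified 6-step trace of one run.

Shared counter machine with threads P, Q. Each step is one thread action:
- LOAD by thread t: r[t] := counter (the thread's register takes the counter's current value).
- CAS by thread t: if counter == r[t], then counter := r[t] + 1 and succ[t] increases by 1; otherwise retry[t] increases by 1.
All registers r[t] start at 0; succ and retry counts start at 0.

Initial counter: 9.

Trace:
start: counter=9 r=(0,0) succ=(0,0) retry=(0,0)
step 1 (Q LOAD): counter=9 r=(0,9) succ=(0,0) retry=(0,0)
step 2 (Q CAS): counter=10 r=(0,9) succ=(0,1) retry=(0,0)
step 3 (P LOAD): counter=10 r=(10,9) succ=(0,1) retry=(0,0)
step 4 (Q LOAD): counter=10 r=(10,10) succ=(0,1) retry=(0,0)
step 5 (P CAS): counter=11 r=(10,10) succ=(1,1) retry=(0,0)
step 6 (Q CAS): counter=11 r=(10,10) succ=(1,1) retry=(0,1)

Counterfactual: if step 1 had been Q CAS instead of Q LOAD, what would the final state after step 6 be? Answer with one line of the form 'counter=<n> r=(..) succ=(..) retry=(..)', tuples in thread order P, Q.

counter=10 r=(9,9) succ=(1,0) retry=(0,3)

(re-executing from step 1 with the substitution; state before step 1: counter=9 r=(0,0) succ=(0,0) retry=(0,0))
step 1 (Q CAS): counter=9 r=(0,0) succ=(0,0) retry=(0,1)
step 2 (Q CAS): counter=9 r=(0,0) succ=(0,0) retry=(0,2)
step 3 (P LOAD): counter=9 r=(9,0) succ=(0,0) retry=(0,2)
step 4 (Q LOAD): counter=9 r=(9,9) succ=(0,0) retry=(0,2)
step 5 (P CAS): counter=10 r=(9,9) succ=(1,0) retry=(0,2)
step 6 (Q CAS): counter=10 r=(9,9) succ=(1,0) retry=(0,3)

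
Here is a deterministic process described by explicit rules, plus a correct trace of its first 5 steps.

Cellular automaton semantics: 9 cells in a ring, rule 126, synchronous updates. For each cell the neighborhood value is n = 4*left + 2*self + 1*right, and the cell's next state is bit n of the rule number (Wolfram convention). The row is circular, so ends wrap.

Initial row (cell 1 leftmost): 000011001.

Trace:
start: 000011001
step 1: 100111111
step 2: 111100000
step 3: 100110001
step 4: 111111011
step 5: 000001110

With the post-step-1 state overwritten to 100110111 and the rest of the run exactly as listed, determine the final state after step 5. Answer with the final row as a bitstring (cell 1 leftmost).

state after step 1 := 100110111
step 2: 111111100
step 3: 100000111
step 4: 110001100
step 5: 111011111

111011111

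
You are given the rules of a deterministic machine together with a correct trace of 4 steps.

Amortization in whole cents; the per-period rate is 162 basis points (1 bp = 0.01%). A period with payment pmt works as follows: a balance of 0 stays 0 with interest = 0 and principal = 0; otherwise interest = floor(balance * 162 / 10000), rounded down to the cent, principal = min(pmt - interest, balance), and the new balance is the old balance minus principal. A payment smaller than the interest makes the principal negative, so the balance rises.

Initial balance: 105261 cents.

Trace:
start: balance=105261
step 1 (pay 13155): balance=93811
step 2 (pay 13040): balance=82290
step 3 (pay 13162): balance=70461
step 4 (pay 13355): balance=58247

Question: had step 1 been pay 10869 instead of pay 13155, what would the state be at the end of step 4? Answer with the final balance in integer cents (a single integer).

(re-executing from step 1 with the substitution; state before step 1: balance=105261)
step 1 (pay 10869): balance=96097
step 2 (pay 13040): balance=84613
step 3 (pay 13162): balance=72821
step 4 (pay 13355): balance=60645

60645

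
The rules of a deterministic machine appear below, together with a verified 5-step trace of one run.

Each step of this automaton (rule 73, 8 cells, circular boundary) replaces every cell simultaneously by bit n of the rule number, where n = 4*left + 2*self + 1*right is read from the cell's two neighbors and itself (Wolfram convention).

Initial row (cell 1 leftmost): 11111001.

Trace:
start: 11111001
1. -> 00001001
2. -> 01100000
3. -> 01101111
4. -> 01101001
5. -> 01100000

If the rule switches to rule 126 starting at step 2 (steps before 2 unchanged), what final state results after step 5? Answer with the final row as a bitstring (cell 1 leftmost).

(re-executing steps 2..5 under rule 126; state before step 2: 00001001)
2. -> 10011111
3. -> 11110000
4. -> 10011001
5. -> 11111111

11111111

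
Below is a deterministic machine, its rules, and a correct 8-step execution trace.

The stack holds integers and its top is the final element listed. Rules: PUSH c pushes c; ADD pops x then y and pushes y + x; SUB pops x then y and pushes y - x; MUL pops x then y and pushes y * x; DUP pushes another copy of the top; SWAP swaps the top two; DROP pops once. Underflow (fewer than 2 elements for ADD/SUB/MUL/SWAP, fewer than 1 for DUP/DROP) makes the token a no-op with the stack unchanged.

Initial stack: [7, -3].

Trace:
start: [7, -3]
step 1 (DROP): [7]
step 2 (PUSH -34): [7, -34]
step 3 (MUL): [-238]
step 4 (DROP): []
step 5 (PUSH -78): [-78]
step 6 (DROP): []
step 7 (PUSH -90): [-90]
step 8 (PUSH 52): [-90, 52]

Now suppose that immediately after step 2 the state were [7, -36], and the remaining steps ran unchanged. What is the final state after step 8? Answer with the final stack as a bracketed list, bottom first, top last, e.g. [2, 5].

state after step 2 := [7, -36]
step 3 (MUL): [-252]
step 4 (DROP): []
step 5 (PUSH -78): [-78]
step 6 (DROP): []
step 7 (PUSH -90): [-90]
step 8 (PUSH 52): [-90, 52]

[-90, 52]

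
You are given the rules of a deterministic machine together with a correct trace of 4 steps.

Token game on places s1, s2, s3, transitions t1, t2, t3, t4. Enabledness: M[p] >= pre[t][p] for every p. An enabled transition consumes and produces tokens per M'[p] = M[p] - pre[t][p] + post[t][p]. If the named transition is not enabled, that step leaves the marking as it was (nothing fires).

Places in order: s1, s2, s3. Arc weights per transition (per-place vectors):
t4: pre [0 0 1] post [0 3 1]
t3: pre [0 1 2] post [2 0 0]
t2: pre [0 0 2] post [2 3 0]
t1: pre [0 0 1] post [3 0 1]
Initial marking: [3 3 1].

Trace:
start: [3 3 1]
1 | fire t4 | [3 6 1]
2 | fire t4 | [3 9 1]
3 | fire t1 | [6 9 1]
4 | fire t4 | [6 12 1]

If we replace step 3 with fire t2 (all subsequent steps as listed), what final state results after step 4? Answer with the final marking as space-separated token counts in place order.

(re-executing from step 3 with the substitution; state before step 3: [3 9 1])
3 | fire t2 | [3 9 1]
4 | fire t4 | [3 12 1]

3 12 1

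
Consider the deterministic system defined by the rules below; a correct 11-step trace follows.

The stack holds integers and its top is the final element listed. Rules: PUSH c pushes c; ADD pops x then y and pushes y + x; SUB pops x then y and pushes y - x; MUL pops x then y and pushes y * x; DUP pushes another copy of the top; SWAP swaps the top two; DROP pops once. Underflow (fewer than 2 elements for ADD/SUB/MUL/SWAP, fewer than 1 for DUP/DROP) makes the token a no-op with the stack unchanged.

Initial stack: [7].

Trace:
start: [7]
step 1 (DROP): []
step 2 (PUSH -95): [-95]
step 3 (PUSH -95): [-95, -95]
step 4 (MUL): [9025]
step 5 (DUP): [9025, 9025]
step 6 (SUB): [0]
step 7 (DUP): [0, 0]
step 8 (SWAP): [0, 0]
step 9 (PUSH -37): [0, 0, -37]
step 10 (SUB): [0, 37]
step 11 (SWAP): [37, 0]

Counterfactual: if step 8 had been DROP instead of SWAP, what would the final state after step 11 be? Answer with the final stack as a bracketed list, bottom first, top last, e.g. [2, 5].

(re-executing from step 8 with the substitution; state before step 8: [0, 0])
step 8 (DROP): [0]
step 9 (PUSH -37): [0, -37]
step 10 (SUB): [37]
step 11 (SWAP): [37]

[37]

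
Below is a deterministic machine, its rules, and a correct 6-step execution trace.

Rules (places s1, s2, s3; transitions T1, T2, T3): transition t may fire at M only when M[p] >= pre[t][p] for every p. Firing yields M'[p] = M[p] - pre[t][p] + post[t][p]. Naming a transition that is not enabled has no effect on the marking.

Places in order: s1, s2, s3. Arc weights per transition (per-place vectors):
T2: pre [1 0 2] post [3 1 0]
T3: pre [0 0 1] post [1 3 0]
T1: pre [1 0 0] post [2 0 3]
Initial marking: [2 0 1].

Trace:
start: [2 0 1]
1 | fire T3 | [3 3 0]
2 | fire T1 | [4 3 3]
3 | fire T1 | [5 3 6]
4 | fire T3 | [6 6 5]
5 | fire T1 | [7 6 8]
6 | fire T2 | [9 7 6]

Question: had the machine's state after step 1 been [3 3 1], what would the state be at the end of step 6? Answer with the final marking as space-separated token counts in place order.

state after step 1 := [3 3 1]
2 | fire T1 | [4 3 4]
3 | fire T1 | [5 3 7]
4 | fire T3 | [6 6 6]
5 | fire T1 | [7 6 9]
6 | fire T2 | [9 7 7]

9 7 7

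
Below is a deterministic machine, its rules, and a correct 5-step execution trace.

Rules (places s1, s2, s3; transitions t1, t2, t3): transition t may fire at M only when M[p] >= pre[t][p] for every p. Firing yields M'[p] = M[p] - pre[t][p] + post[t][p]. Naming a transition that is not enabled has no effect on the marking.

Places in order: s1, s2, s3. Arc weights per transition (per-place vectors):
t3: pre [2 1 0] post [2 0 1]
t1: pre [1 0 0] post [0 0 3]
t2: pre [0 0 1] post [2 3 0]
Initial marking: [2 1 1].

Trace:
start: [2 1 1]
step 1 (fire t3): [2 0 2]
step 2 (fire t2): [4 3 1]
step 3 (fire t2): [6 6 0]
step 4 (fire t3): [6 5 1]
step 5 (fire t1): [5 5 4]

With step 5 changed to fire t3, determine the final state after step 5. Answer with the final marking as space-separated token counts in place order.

6 4 2

(re-executing from step 5 with the substitution; state before step 5: [6 5 1])
step 5 (fire t3): [6 4 2]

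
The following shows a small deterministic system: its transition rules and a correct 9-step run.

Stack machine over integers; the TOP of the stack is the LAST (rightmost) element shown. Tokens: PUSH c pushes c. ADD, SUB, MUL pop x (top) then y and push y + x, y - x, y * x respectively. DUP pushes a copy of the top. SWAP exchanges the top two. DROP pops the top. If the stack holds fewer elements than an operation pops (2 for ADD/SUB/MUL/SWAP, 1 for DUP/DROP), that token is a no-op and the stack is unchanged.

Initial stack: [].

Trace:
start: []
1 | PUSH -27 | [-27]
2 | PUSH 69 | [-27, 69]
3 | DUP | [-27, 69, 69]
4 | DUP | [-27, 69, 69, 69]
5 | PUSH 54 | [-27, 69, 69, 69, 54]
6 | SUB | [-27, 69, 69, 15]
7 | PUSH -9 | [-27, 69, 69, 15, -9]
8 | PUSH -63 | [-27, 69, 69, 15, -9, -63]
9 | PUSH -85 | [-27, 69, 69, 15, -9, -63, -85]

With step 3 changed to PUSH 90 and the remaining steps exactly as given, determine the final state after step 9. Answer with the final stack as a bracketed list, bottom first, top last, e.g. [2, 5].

(re-executing from step 3 with the substitution; state before step 3: [-27, 69])
3 | PUSH 90 | [-27, 69, 90]
4 | DUP | [-27, 69, 90, 90]
5 | PUSH 54 | [-27, 69, 90, 90, 54]
6 | SUB | [-27, 69, 90, 36]
7 | PUSH -9 | [-27, 69, 90, 36, -9]
8 | PUSH -63 | [-27, 69, 90, 36, -9, -63]
9 | PUSH -85 | [-27, 69, 90, 36, -9, -63, -85]

[-27, 69, 90, 36, -9, -63, -85]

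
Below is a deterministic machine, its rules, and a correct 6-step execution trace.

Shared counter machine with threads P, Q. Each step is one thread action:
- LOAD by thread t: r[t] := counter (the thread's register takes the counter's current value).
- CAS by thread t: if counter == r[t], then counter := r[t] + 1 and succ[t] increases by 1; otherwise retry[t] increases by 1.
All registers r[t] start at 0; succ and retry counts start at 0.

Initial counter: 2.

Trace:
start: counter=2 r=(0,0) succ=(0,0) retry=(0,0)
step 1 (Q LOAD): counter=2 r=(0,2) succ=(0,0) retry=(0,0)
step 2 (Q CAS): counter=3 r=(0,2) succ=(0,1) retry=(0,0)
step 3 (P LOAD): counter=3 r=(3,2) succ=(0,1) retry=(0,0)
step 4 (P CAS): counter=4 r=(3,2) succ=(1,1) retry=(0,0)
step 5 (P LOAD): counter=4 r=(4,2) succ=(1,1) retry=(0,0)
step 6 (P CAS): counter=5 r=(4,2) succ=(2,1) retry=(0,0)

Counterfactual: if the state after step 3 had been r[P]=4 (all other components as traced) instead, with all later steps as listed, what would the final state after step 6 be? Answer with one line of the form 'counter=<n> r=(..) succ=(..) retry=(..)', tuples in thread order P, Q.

counter=4 r=(3,2) succ=(1,1) retry=(1,0)

state after step 3 := counter=3 r=(4,2) succ=(0,1) retry=(0,0)
step 4 (P CAS): counter=3 r=(4,2) succ=(0,1) retry=(1,0)
step 5 (P LOAD): counter=3 r=(3,2) succ=(0,1) retry=(1,0)
step 6 (P CAS): counter=4 r=(3,2) succ=(1,1) retry=(1,0)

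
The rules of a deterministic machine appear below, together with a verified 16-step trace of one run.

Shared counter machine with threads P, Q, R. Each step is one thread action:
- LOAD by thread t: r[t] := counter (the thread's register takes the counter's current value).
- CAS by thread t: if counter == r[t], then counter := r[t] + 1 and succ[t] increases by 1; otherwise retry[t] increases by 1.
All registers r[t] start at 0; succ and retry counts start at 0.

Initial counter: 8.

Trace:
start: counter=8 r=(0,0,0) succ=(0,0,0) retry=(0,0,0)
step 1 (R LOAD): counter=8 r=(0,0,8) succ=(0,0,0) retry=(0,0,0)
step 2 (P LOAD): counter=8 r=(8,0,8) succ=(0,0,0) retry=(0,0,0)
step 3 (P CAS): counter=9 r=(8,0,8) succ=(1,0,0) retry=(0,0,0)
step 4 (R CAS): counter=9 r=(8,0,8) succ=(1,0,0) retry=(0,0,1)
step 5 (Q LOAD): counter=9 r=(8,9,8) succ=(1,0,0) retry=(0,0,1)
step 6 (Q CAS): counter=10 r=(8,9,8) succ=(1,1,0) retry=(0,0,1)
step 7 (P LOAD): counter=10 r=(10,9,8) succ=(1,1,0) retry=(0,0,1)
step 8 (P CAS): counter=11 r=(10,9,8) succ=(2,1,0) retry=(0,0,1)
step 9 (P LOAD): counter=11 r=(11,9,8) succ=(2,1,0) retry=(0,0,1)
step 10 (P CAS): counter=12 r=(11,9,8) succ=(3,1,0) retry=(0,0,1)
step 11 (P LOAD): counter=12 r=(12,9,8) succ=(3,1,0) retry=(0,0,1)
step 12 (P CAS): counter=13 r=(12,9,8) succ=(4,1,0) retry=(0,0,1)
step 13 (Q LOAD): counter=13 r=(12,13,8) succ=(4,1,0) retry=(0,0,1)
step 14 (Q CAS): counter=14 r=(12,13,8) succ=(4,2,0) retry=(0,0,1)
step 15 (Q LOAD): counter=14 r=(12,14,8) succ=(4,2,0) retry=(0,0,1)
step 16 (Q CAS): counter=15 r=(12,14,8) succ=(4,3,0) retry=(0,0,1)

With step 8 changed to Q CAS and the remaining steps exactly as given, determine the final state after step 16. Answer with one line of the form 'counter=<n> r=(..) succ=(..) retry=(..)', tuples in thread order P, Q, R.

counter=14 r=(11,13,8) succ=(3,3,0) retry=(0,1,1)

(re-executing from step 8 with the substitution; state before step 8: counter=10 r=(10,9,8) succ=(1,1,0) retry=(0,0,1))
step 8 (Q CAS): counter=10 r=(10,9,8) succ=(1,1,0) retry=(0,1,1)
step 9 (P LOAD): counter=10 r=(10,9,8) succ=(1,1,0) retry=(0,1,1)
step 10 (P CAS): counter=11 r=(10,9,8) succ=(2,1,0) retry=(0,1,1)
step 11 (P LOAD): counter=11 r=(11,9,8) succ=(2,1,0) retry=(0,1,1)
step 12 (P CAS): counter=12 r=(11,9,8) succ=(3,1,0) retry=(0,1,1)
step 13 (Q LOAD): counter=12 r=(11,12,8) succ=(3,1,0) retry=(0,1,1)
step 14 (Q CAS): counter=13 r=(11,12,8) succ=(3,2,0) retry=(0,1,1)
step 15 (Q LOAD): counter=13 r=(11,13,8) succ=(3,2,0) retry=(0,1,1)
step 16 (Q CAS): counter=14 r=(11,13,8) succ=(3,3,0) retry=(0,1,1)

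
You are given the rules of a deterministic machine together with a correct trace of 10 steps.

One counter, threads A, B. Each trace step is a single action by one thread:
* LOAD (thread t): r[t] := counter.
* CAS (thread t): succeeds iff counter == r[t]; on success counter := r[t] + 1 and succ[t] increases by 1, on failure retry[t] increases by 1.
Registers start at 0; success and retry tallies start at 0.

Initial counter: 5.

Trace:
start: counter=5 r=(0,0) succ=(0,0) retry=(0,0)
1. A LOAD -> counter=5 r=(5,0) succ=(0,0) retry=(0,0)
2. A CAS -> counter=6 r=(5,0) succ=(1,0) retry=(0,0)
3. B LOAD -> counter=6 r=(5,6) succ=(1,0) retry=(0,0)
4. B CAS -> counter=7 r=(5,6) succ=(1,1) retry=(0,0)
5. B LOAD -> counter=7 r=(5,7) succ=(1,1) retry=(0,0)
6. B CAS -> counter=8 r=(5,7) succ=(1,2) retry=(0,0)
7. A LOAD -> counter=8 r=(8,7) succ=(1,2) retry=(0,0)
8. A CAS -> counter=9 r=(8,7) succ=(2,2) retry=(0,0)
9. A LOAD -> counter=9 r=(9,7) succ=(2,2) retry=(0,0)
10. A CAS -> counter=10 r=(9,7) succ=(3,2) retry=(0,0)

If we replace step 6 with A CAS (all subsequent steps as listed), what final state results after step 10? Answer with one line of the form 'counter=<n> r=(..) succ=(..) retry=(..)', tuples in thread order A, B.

(re-executing from step 6 with the substitution; state before step 6: counter=7 r=(5,7) succ=(1,1) retry=(0,0))
6. A CAS -> counter=7 r=(5,7) succ=(1,1) retry=(1,0)
7. A LOAD -> counter=7 r=(7,7) succ=(1,1) retry=(1,0)
8. A CAS -> counter=8 r=(7,7) succ=(2,1) retry=(1,0)
9. A LOAD -> counter=8 r=(8,7) succ=(2,1) retry=(1,0)
10. A CAS -> counter=9 r=(8,7) succ=(3,1) retry=(1,0)

counter=9 r=(8,7) succ=(3,1) retry=(1,0)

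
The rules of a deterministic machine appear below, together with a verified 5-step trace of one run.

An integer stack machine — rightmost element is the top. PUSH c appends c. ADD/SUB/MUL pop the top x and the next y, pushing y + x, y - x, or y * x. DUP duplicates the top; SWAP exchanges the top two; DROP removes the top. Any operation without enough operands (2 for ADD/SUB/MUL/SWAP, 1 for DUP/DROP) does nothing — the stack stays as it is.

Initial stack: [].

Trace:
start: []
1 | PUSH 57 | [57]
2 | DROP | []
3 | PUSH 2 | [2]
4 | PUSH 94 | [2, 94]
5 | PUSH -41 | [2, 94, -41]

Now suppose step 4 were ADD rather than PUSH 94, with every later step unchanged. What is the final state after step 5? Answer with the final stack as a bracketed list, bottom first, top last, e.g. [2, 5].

(re-executing from step 4 with the substitution; state before step 4: [2])
4 | ADD | [2]
5 | PUSH -41 | [2, -41]

[2, -41]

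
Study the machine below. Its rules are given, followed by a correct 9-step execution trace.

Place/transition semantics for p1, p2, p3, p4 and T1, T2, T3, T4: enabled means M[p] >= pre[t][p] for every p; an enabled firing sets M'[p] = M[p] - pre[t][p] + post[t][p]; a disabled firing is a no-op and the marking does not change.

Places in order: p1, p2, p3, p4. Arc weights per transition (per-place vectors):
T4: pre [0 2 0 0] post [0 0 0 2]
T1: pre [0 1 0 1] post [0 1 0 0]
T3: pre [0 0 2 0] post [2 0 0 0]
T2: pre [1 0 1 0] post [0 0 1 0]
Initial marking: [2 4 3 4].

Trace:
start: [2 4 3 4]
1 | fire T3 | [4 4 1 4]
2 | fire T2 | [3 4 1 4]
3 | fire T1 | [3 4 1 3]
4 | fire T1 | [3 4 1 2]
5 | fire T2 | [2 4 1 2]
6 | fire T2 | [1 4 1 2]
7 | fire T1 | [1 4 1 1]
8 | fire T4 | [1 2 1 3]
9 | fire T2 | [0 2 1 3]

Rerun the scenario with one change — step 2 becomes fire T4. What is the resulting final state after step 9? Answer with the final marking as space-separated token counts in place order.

1 0 1 5

(re-executing from step 2 with the substitution; state before step 2: [4 4 1 4])
2 | fire T4 | [4 2 1 6]
3 | fire T1 | [4 2 1 5]
4 | fire T1 | [4 2 1 4]
5 | fire T2 | [3 2 1 4]
6 | fire T2 | [2 2 1 4]
7 | fire T1 | [2 2 1 3]
8 | fire T4 | [2 0 1 5]
9 | fire T2 | [1 0 1 5]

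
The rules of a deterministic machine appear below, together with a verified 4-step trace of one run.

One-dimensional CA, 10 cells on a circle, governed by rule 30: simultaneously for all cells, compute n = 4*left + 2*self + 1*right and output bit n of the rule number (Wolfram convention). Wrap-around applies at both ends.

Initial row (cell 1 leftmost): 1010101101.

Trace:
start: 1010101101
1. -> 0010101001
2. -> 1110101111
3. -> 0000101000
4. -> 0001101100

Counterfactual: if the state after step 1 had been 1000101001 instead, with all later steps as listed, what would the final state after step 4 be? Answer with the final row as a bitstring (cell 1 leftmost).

1101111100

state after step 1 := 1000101001
2. -> 0101101111
3. -> 0101001000
4. -> 1101111100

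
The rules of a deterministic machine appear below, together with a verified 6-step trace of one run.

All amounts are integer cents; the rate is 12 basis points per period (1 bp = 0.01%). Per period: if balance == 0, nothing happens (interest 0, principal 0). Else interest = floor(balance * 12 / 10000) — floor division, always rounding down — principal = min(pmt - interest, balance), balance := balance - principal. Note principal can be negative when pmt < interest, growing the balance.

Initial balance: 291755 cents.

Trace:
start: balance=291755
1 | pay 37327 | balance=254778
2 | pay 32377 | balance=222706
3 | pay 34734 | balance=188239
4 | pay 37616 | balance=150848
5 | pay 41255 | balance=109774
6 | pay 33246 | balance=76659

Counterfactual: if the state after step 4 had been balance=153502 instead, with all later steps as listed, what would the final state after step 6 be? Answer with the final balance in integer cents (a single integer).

79319

state after step 4 := balance=153502
5 | pay 41255 | balance=112431
6 | pay 33246 | balance=79319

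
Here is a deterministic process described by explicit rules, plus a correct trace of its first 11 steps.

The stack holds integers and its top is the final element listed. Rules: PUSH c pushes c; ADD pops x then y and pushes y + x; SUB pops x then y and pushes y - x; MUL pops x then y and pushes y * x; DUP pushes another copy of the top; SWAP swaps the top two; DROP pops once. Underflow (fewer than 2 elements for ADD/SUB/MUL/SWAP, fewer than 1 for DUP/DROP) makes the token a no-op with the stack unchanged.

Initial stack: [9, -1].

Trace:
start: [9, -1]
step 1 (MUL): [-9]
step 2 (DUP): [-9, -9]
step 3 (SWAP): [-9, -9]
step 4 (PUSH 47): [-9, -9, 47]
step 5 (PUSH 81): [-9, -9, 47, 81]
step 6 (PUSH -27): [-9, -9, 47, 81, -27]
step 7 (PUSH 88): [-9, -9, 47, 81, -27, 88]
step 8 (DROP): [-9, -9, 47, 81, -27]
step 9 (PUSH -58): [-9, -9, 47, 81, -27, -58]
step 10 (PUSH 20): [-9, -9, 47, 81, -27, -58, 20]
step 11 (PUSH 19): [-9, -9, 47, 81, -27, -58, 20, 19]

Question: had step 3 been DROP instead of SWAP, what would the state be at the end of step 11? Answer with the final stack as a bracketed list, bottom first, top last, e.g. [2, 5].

(re-executing from step 3 with the substitution; state before step 3: [-9, -9])
step 3 (DROP): [-9]
step 4 (PUSH 47): [-9, 47]
step 5 (PUSH 81): [-9, 47, 81]
step 6 (PUSH -27): [-9, 47, 81, -27]
step 7 (PUSH 88): [-9, 47, 81, -27, 88]
step 8 (DROP): [-9, 47, 81, -27]
step 9 (PUSH -58): [-9, 47, 81, -27, -58]
step 10 (PUSH 20): [-9, 47, 81, -27, -58, 20]
step 11 (PUSH 19): [-9, 47, 81, -27, -58, 20, 19]

[-9, 47, 81, -27, -58, 20, 19]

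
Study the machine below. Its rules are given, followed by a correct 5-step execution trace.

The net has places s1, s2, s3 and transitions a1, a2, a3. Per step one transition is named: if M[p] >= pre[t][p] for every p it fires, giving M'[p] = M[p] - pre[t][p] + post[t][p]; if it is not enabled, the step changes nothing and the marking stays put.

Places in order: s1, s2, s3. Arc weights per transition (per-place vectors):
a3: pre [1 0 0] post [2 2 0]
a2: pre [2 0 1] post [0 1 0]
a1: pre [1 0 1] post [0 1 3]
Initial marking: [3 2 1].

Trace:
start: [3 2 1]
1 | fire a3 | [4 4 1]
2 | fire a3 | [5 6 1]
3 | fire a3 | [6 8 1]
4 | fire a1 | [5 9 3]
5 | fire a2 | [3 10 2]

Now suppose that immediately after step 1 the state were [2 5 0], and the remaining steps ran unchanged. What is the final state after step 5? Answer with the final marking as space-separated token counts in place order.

state after step 1 := [2 5 0]
2 | fire a3 | [3 7 0]
3 | fire a3 | [4 9 0]
4 | fire a1 | [4 9 0]
5 | fire a2 | [4 9 0]

4 9 0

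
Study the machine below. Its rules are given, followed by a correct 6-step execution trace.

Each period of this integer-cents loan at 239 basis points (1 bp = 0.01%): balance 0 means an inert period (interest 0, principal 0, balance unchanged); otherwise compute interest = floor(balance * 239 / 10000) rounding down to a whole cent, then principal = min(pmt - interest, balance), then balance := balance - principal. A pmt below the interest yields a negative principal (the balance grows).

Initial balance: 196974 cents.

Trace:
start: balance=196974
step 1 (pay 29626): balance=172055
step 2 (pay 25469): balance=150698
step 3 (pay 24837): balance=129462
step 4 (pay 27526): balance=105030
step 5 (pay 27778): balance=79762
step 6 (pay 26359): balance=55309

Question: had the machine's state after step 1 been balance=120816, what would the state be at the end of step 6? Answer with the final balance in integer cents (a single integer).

0

state after step 1 := balance=120816
step 2 (pay 25469): balance=98234
step 3 (pay 24837): balance=75744
step 4 (pay 27526): balance=50028
step 5 (pay 27778): balance=23445
step 6 (pay 26359): balance=0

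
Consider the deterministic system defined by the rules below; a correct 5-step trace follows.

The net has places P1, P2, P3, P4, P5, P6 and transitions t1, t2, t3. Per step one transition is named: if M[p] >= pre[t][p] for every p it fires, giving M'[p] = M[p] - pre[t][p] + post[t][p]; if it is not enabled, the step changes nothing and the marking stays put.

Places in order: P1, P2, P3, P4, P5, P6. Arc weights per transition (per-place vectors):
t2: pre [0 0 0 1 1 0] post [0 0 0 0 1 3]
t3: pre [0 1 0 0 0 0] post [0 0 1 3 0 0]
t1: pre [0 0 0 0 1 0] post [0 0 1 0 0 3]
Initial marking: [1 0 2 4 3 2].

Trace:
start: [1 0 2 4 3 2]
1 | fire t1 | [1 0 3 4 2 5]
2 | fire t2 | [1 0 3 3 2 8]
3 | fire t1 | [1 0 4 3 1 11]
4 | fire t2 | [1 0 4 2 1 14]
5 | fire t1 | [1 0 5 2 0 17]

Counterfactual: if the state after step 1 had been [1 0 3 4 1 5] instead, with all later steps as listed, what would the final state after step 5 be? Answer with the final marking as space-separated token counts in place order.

state after step 1 := [1 0 3 4 1 5]
2 | fire t2 | [1 0 3 3 1 8]
3 | fire t1 | [1 0 4 3 0 11]
4 | fire t2 | [1 0 4 3 0 11]
5 | fire t1 | [1 0 4 3 0 11]

1 0 4 3 0 11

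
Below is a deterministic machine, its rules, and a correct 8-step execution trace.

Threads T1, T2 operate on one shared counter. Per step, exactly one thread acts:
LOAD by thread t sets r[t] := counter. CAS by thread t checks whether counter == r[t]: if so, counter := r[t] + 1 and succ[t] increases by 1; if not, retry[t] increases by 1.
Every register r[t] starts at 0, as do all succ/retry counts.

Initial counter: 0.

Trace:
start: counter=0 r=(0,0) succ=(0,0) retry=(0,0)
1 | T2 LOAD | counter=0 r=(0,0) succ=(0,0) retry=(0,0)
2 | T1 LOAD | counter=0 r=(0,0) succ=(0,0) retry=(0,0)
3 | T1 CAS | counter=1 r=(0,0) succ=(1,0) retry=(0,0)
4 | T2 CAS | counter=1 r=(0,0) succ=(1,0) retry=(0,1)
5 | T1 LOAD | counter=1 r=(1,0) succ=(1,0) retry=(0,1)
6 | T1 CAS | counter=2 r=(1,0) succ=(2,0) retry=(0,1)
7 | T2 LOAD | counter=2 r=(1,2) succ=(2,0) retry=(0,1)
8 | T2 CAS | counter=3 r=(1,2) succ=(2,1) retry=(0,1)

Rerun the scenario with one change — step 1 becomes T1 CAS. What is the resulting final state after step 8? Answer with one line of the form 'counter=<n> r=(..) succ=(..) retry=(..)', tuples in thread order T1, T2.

(re-executing from step 1 with the substitution; state before step 1: counter=0 r=(0,0) succ=(0,0) retry=(0,0))
1 | T1 CAS | counter=1 r=(0,0) succ=(1,0) retry=(0,0)
2 | T1 LOAD | counter=1 r=(1,0) succ=(1,0) retry=(0,0)
3 | T1 CAS | counter=2 r=(1,0) succ=(2,0) retry=(0,0)
4 | T2 CAS | counter=2 r=(1,0) succ=(2,0) retry=(0,1)
5 | T1 LOAD | counter=2 r=(2,0) succ=(2,0) retry=(0,1)
6 | T1 CAS | counter=3 r=(2,0) succ=(3,0) retry=(0,1)
7 | T2 LOAD | counter=3 r=(2,3) succ=(3,0) retry=(0,1)
8 | T2 CAS | counter=4 r=(2,3) succ=(3,1) retry=(0,1)

counter=4 r=(2,3) succ=(3,1) retry=(0,1)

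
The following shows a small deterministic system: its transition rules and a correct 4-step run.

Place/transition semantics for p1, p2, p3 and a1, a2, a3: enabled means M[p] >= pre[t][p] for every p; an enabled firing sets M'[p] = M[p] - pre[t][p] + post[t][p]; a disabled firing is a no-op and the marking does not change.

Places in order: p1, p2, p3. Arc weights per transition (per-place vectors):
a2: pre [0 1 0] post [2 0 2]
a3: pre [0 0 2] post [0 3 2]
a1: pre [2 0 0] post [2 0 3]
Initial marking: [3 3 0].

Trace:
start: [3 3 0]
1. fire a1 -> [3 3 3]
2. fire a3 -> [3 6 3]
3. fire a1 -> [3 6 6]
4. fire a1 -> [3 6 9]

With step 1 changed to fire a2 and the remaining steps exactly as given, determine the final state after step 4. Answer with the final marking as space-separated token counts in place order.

(re-executing from step 1 with the substitution; state before step 1: [3 3 0])
1. fire a2 -> [5 2 2]
2. fire a3 -> [5 5 2]
3. fire a1 -> [5 5 5]
4. fire a1 -> [5 5 8]

5 5 8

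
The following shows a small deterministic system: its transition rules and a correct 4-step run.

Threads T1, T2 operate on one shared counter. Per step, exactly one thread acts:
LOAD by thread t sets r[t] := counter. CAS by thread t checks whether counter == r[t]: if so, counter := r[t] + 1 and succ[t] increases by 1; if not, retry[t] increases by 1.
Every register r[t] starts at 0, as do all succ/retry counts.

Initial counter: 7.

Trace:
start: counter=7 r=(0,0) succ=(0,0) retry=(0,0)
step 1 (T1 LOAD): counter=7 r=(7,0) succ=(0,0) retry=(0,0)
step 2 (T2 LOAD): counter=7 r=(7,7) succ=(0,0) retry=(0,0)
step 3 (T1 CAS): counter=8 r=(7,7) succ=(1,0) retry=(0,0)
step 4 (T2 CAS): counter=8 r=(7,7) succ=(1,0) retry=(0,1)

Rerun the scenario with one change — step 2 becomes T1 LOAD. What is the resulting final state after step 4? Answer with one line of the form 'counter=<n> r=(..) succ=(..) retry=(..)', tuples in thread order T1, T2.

(re-executing from step 2 with the substitution; state before step 2: counter=7 r=(7,0) succ=(0,0) retry=(0,0))
step 2 (T1 LOAD): counter=7 r=(7,0) succ=(0,0) retry=(0,0)
step 3 (T1 CAS): counter=8 r=(7,0) succ=(1,0) retry=(0,0)
step 4 (T2 CAS): counter=8 r=(7,0) succ=(1,0) retry=(0,1)

counter=8 r=(7,0) succ=(1,0) retry=(0,1)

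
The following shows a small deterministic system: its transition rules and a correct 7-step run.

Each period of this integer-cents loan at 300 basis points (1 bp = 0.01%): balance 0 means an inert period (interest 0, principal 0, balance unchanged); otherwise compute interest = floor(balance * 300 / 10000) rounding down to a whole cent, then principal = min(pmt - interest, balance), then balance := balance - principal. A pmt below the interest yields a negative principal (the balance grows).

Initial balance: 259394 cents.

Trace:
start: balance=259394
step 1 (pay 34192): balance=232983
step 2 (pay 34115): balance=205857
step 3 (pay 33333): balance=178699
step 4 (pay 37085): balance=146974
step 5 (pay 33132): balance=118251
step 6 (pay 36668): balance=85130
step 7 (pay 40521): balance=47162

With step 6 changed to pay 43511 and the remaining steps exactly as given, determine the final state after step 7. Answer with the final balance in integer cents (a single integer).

(re-executing from step 6 with the substitution; state before step 6: balance=118251)
step 6 (pay 43511): balance=78287
step 7 (pay 40521): balance=40114

40114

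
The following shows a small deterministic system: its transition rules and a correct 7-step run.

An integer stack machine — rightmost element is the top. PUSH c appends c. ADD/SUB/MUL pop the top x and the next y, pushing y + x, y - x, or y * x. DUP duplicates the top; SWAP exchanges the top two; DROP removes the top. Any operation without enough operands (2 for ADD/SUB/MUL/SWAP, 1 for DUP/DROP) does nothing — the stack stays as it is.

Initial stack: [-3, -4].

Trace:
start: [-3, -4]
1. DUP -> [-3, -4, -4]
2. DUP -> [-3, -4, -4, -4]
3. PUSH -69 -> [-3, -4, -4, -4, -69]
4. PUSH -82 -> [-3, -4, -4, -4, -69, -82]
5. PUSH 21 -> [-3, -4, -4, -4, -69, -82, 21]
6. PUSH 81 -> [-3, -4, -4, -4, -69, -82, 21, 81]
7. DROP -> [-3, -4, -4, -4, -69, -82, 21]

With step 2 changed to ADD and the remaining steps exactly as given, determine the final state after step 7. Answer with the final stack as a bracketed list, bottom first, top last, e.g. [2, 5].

(re-executing from step 2 with the substitution; state before step 2: [-3, -4, -4])
2. ADD -> [-3, -8]
3. PUSH -69 -> [-3, -8, -69]
4. PUSH -82 -> [-3, -8, -69, -82]
5. PUSH 21 -> [-3, -8, -69, -82, 21]
6. PUSH 81 -> [-3, -8, -69, -82, 21, 81]
7. DROP -> [-3, -8, -69, -82, 21]

[-3, -8, -69, -82, 21]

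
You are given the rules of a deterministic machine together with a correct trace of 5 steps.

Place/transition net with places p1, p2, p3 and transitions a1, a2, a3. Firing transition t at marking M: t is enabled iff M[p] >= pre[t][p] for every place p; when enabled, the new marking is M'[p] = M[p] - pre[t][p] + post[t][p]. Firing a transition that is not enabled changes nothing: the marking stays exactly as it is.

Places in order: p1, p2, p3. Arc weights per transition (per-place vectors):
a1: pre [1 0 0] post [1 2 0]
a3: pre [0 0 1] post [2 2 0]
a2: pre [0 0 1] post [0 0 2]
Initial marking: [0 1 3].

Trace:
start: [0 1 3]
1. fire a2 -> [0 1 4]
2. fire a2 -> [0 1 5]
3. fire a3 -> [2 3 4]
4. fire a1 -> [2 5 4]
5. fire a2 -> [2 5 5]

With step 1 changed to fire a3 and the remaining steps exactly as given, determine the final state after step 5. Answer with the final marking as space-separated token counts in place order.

(re-executing from step 1 with the substitution; state before step 1: [0 1 3])
1. fire a3 -> [2 3 2]
2. fire a2 -> [2 3 3]
3. fire a3 -> [4 5 2]
4. fire a1 -> [4 7 2]
5. fire a2 -> [4 7 3]

4 7 3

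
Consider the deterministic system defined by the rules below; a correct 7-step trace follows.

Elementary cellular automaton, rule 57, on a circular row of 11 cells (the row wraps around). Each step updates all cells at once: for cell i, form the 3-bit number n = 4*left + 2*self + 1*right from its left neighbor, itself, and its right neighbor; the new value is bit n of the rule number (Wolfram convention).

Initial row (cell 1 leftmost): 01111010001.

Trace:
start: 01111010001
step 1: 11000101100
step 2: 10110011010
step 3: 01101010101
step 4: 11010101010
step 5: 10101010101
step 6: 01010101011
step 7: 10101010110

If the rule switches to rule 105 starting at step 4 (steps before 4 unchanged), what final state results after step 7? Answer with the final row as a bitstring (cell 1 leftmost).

(re-executing steps 4..7 under rule 105; state before step 4: 01101010101)
step 4: 11110101010
step 5: 10011010101
step 6: 10011101011
step 7: 10010110110

10010110110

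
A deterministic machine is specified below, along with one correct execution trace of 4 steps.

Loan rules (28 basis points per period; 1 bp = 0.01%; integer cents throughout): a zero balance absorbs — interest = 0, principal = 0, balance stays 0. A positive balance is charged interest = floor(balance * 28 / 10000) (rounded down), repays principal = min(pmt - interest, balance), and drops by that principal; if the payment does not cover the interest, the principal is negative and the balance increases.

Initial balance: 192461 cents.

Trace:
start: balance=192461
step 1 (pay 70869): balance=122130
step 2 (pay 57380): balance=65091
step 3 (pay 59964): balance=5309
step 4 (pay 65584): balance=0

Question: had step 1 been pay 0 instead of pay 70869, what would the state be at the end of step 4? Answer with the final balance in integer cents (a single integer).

(re-executing from step 1 with the substitution; state before step 1: balance=192461)
step 1 (pay 0): balance=192999
step 2 (pay 57380): balance=136159
step 3 (pay 59964): balance=76576
step 4 (pay 65584): balance=11206

11206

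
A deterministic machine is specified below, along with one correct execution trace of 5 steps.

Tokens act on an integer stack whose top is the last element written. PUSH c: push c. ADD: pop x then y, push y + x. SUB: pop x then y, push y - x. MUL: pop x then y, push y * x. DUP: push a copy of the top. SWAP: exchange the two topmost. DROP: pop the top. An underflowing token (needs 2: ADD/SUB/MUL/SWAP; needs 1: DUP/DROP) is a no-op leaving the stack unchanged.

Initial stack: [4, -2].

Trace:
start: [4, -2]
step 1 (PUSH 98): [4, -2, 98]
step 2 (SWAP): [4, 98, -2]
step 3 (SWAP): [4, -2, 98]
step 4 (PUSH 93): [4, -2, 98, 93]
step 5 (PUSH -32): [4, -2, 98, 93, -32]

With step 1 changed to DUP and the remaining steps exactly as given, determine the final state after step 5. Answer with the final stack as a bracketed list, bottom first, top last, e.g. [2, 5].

[4, -2, -2, 93, -32]

(re-executing from step 1 with the substitution; state before step 1: [4, -2])
step 1 (DUP): [4, -2, -2]
step 2 (SWAP): [4, -2, -2]
step 3 (SWAP): [4, -2, -2]
step 4 (PUSH 93): [4, -2, -2, 93]
step 5 (PUSH -32): [4, -2, -2, 93, -32]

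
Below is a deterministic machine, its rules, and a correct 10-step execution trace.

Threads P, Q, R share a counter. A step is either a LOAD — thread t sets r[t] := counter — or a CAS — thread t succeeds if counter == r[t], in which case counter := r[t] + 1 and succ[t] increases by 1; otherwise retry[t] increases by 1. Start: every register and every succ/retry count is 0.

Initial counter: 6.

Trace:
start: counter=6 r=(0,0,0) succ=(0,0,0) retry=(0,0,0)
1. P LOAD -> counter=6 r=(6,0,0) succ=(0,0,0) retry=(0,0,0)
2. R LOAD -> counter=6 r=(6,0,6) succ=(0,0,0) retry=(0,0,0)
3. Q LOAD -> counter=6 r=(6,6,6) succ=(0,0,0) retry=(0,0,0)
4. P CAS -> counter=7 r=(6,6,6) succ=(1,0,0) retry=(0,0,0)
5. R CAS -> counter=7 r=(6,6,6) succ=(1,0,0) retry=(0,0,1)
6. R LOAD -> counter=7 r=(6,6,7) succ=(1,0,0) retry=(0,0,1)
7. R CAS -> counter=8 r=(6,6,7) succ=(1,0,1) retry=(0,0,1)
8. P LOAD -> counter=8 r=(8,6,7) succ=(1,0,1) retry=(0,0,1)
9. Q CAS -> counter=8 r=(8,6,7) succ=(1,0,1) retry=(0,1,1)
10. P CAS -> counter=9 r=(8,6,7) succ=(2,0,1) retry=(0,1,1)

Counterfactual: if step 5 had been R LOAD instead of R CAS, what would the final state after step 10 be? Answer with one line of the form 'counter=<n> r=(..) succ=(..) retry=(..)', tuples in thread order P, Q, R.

counter=9 r=(8,6,7) succ=(2,0,1) retry=(0,1,0)

(re-executing from step 5 with the substitution; state before step 5: counter=7 r=(6,6,6) succ=(1,0,0) retry=(0,0,0))
5. R LOAD -> counter=7 r=(6,6,7) succ=(1,0,0) retry=(0,0,0)
6. R LOAD -> counter=7 r=(6,6,7) succ=(1,0,0) retry=(0,0,0)
7. R CAS -> counter=8 r=(6,6,7) succ=(1,0,1) retry=(0,0,0)
8. P LOAD -> counter=8 r=(8,6,7) succ=(1,0,1) retry=(0,0,0)
9. Q CAS -> counter=8 r=(8,6,7) succ=(1,0,1) retry=(0,1,0)
10. P CAS -> counter=9 r=(8,6,7) succ=(2,0,1) retry=(0,1,0)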